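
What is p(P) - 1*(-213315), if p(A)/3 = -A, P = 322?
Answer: 212349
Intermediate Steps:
p(A) = -3*A (p(A) = 3*(-A) = -3*A)
p(P) - 1*(-213315) = -3*322 - 1*(-213315) = -966 + 213315 = 212349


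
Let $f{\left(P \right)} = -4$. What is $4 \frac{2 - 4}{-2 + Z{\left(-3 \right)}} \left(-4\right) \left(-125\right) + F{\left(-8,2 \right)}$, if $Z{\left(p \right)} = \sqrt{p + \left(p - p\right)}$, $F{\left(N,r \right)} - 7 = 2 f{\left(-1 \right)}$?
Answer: $\frac{7993}{7} + \frac{4000 i \sqrt{3}}{7} \approx 1141.9 + 989.74 i$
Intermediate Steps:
$F{\left(N,r \right)} = -1$ ($F{\left(N,r \right)} = 7 + 2 \left(-4\right) = 7 - 8 = -1$)
$Z{\left(p \right)} = \sqrt{p}$ ($Z{\left(p \right)} = \sqrt{p + 0} = \sqrt{p}$)
$4 \frac{2 - 4}{-2 + Z{\left(-3 \right)}} \left(-4\right) \left(-125\right) + F{\left(-8,2 \right)} = 4 \frac{2 - 4}{-2 + \sqrt{-3}} \left(-4\right) \left(-125\right) - 1 = 4 \left(- \frac{2}{-2 + i \sqrt{3}}\right) \left(-4\right) \left(-125\right) - 1 = - \frac{8}{-2 + i \sqrt{3}} \left(-4\right) \left(-125\right) - 1 = \frac{32}{-2 + i \sqrt{3}} \left(-125\right) - 1 = - \frac{4000}{-2 + i \sqrt{3}} - 1 = -1 - \frac{4000}{-2 + i \sqrt{3}}$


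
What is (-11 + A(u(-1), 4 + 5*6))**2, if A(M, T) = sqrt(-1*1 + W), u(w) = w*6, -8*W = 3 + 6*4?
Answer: (44 - I*sqrt(70))**2/16 ≈ 116.63 - 46.016*I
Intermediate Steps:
W = -27/8 (W = -(3 + 6*4)/8 = -(3 + 24)/8 = -1/8*27 = -27/8 ≈ -3.3750)
u(w) = 6*w
A(M, T) = I*sqrt(70)/4 (A(M, T) = sqrt(-1*1 - 27/8) = sqrt(-1 - 27/8) = sqrt(-35/8) = I*sqrt(70)/4)
(-11 + A(u(-1), 4 + 5*6))**2 = (-11 + I*sqrt(70)/4)**2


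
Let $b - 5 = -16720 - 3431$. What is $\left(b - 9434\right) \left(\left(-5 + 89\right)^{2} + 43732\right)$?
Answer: $-1502309040$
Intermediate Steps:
$b = -20146$ ($b = 5 - 20151 = -20146$)
$\left(b - 9434\right) \left(\left(-5 + 89\right)^{2} + 43732\right) = \left(-20146 - 9434\right) \left(\left(-5 + 89\right)^{2} + 43732\right) = - 29580 \left(84^{2} + 43732\right) = - 29580 \left(7056 + 43732\right) = \left(-29580\right) 50788 = -1502309040$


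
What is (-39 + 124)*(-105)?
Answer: -8925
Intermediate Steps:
(-39 + 124)*(-105) = 85*(-105) = -8925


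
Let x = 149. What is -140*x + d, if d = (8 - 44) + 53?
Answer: -20843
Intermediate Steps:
d = 17 (d = -36 + 53 = 17)
-140*x + d = -140*149 + 17 = -20860 + 17 = -20843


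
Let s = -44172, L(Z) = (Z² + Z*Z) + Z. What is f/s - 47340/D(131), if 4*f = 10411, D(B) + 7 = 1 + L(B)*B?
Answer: -55352761427/797452487856 ≈ -0.069412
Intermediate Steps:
L(Z) = Z + 2*Z² (L(Z) = (Z² + Z²) + Z = 2*Z² + Z = Z + 2*Z²)
D(B) = -6 + B²*(1 + 2*B) (D(B) = -7 + (1 + (B*(1 + 2*B))*B) = -7 + (1 + B²*(1 + 2*B)) = -6 + B²*(1 + 2*B))
f = 10411/4 (f = (¼)*10411 = 10411/4 ≈ 2602.8)
f/s - 47340/D(131) = (10411/4)/(-44172) - 47340/(-6 + 131²*(1 + 2*131)) = (10411/4)*(-1/44172) - 47340/(-6 + 17161*(1 + 262)) = -10411/176688 - 47340/(-6 + 17161*263) = -10411/176688 - 47340/(-6 + 4513343) = -10411/176688 - 47340/4513337 = -55352761427/797452487856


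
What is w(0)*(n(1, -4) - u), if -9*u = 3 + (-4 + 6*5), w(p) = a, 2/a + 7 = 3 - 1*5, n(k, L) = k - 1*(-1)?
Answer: -94/81 ≈ -1.1605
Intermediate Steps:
n(k, L) = 1 + k (n(k, L) = k + 1 = 1 + k)
a = -2/9 (a = 2/(-7 + (3 - 1*5)) = 2/(-7 + (3 - 5)) = 2/(-7 - 2) = 2/(-9) = 2*(-⅑) = -2/9 ≈ -0.22222)
w(p) = -2/9
u = -29/9 (u = -(3 + (-4 + 6*5))/9 = -(3 + (-4 + 30))/9 = -(3 + 26)/9 = -⅑*29 = -29/9 ≈ -3.2222)
w(0)*(n(1, -4) - u) = -2*((1 + 1) - 1*(-29/9))/9 = -2*(2 + 29/9)/9 = -2/9*47/9 = -94/81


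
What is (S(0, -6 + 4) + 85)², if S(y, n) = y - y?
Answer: 7225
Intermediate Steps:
S(y, n) = 0
(S(0, -6 + 4) + 85)² = (0 + 85)² = 85² = 7225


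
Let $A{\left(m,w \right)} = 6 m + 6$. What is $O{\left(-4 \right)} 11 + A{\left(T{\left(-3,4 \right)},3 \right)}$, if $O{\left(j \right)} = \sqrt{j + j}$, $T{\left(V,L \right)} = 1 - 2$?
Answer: $22 i \sqrt{2} \approx 31.113 i$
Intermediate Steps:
$T{\left(V,L \right)} = -1$ ($T{\left(V,L \right)} = 1 - 2 = -1$)
$A{\left(m,w \right)} = 6 + 6 m$
$O{\left(j \right)} = \sqrt{2} \sqrt{j}$ ($O{\left(j \right)} = \sqrt{2 j} = \sqrt{2} \sqrt{j}$)
$O{\left(-4 \right)} 11 + A{\left(T{\left(-3,4 \right)},3 \right)} = \sqrt{2} \sqrt{-4} \cdot 11 + \left(6 + 6 \left(-1\right)\right) = \sqrt{2} \cdot 2 i 11 + \left(6 - 6\right) = 2 i \sqrt{2} \cdot 11 + 0 = 22 i \sqrt{2} + 0 = 22 i \sqrt{2}$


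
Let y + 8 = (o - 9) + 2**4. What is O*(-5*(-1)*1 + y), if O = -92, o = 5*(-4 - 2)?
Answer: 2392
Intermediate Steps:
o = -30 (o = 5*(-6) = -30)
y = -31 (y = -8 + ((-30 - 9) + 2**4) = -8 + (-39 + 16) = -8 - 23 = -31)
O*(-5*(-1)*1 + y) = -92*(-5*(-1)*1 - 31) = -92*(5*1 - 31) = -92*(5 - 31) = -92*(-26) = 2392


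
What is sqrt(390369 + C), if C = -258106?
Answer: sqrt(132263) ≈ 363.68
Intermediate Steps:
sqrt(390369 + C) = sqrt(390369 - 258106) = sqrt(132263)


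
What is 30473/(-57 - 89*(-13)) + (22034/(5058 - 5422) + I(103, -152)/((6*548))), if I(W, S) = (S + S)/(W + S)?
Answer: -9454161839/287987700 ≈ -32.828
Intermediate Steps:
I(W, S) = 2*S/(S + W) (I(W, S) = (2*S)/(S + W) = 2*S/(S + W))
30473/(-57 - 89*(-13)) + (22034/(5058 - 5422) + I(103, -152)/((6*548))) = 30473/(-57 - 89*(-13)) + (22034/(5058 - 5422) + (2*(-152)/(-152 + 103))/((6*548))) = 30473/(-57 + 1157) + (22034/(-364) + (2*(-152)/(-49))/3288) = 30473/1100 + (22034*(-1/364) + (2*(-152)*(-1/49))*(1/3288)) = 30473*(1/1100) + (-11017/182 + (304/49)*(1/3288)) = 30473/1100 + (-11017/182 + 38/20139) = 30473/1100 - 31694921/523614 = -9454161839/287987700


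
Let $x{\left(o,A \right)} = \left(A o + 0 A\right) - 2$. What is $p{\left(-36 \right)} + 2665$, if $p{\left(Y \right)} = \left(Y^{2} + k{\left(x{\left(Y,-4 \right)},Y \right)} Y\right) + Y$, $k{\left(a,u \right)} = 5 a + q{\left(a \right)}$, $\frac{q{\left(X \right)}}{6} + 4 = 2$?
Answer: $-21203$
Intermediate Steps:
$x{\left(o,A \right)} = -2 + A o$ ($x{\left(o,A \right)} = \left(A o + 0\right) - 2 = A o - 2 = -2 + A o$)
$q{\left(X \right)} = -12$ ($q{\left(X \right)} = -24 + 6 \cdot 2 = -24 + 12 = -12$)
$k{\left(a,u \right)} = -12 + 5 a$ ($k{\left(a,u \right)} = 5 a - 12 = -12 + 5 a$)
$p{\left(Y \right)} = Y + Y^{2} + Y \left(-22 - 20 Y\right)$ ($p{\left(Y \right)} = \left(Y^{2} + \left(-12 + 5 \left(-2 - 4 Y\right)\right) Y\right) + Y = \left(Y^{2} + \left(-12 - \left(10 + 20 Y\right)\right) Y\right) + Y = \left(Y^{2} + \left(-22 - 20 Y\right) Y\right) + Y = \left(Y^{2} + Y \left(-22 - 20 Y\right)\right) + Y = Y + Y^{2} + Y \left(-22 - 20 Y\right)$)
$p{\left(-36 \right)} + 2665 = \left(-1\right) \left(-36\right) \left(21 + 19 \left(-36\right)\right) + 2665 = \left(-1\right) \left(-36\right) \left(21 - 684\right) + 2665 = \left(-1\right) \left(-36\right) \left(-663\right) + 2665 = -23868 + 2665 = -21203$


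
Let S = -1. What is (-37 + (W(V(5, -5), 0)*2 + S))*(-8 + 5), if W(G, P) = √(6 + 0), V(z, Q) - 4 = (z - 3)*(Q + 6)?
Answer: 114 - 6*√6 ≈ 99.303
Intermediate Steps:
V(z, Q) = 4 + (-3 + z)*(6 + Q) (V(z, Q) = 4 + (z - 3)*(Q + 6) = 4 + (-3 + z)*(6 + Q))
W(G, P) = √6
(-37 + (W(V(5, -5), 0)*2 + S))*(-8 + 5) = (-37 + (√6*2 - 1))*(-8 + 5) = (-37 + (2*√6 - 1))*(-3) = (-37 + (-1 + 2*√6))*(-3) = (-38 + 2*√6)*(-3) = 114 - 6*√6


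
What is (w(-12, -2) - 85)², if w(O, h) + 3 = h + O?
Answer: 10404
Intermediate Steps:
w(O, h) = -3 + O + h (w(O, h) = -3 + (h + O) = -3 + (O + h) = -3 + O + h)
(w(-12, -2) - 85)² = ((-3 - 12 - 2) - 85)² = (-17 - 85)² = (-102)² = 10404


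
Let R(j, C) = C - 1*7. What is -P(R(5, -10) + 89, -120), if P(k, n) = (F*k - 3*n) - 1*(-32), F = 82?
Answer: -6296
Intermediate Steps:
R(j, C) = -7 + C (R(j, C) = C - 7 = -7 + C)
P(k, n) = 32 - 3*n + 82*k (P(k, n) = (82*k - 3*n) - 1*(-32) = (-3*n + 82*k) + 32 = 32 - 3*n + 82*k)
-P(R(5, -10) + 89, -120) = -(32 - 3*(-120) + 82*((-7 - 10) + 89)) = -(32 + 360 + 82*(-17 + 89)) = -(32 + 360 + 82*72) = -(32 + 360 + 5904) = -1*6296 = -6296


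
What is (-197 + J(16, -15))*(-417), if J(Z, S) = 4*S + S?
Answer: 113424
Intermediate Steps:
J(Z, S) = 5*S
(-197 + J(16, -15))*(-417) = (-197 + 5*(-15))*(-417) = (-197 - 75)*(-417) = -272*(-417) = 113424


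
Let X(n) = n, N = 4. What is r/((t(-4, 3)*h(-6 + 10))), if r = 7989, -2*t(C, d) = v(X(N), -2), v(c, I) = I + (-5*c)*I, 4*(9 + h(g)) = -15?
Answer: 10652/323 ≈ 32.978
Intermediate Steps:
h(g) = -51/4 (h(g) = -9 + (¼)*(-15) = -9 - 15/4 = -51/4)
v(c, I) = I - 5*I*c
t(C, d) = -19 (t(C, d) = -(-1)*(1 - 5*4) = -(-1)*(1 - 20) = -(-1)*(-19) = -½*38 = -19)
r/((t(-4, 3)*h(-6 + 10))) = 7989/((-19*(-51/4))) = 7989/(969/4) = 7989*(4/969) = 10652/323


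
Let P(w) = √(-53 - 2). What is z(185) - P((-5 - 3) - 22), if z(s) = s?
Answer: 185 - I*√55 ≈ 185.0 - 7.4162*I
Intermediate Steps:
P(w) = I*√55 (P(w) = √(-55) = I*√55)
z(185) - P((-5 - 3) - 22) = 185 - I*√55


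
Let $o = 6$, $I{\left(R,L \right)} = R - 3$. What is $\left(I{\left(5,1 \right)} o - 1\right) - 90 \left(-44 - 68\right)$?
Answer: $10091$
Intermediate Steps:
$I{\left(R,L \right)} = -3 + R$ ($I{\left(R,L \right)} = R - 3 = -3 + R$)
$\left(I{\left(5,1 \right)} o - 1\right) - 90 \left(-44 - 68\right) = \left(\left(-3 + 5\right) 6 - 1\right) - 90 \left(-44 - 68\right) = \left(2 \cdot 6 - 1\right) - 90 \left(-44 - 68\right) = \left(12 - 1\right) - -10080 = 11 + 10080 = 10091$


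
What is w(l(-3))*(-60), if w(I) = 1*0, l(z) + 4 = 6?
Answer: 0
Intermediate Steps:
l(z) = 2 (l(z) = -4 + 6 = 2)
w(I) = 0
w(l(-3))*(-60) = 0*(-60) = 0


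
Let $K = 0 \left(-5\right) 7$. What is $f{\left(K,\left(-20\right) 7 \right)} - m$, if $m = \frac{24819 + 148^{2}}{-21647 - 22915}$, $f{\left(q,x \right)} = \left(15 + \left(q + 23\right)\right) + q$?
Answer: $\frac{1740079}{44562} \approx 39.048$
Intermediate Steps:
$K = 0$ ($K = 0 \cdot 7 = 0$)
$f{\left(q,x \right)} = 38 + 2 q$ ($f{\left(q,x \right)} = \left(15 + \left(23 + q\right)\right) + q = \left(38 + q\right) + q = 38 + 2 q$)
$m = - \frac{46723}{44562}$ ($m = \frac{24819 + 21904}{-44562} = 46723 \left(- \frac{1}{44562}\right) = - \frac{46723}{44562} \approx -1.0485$)
$f{\left(K,\left(-20\right) 7 \right)} - m = \left(38 + 2 \cdot 0\right) - - \frac{46723}{44562} = \left(38 + 0\right) + \frac{46723}{44562} = 38 + \frac{46723}{44562} = \frac{1740079}{44562}$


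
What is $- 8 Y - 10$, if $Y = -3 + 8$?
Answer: $-50$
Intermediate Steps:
$Y = 5$
$- 8 Y - 10 = \left(-8\right) 5 - 10 = -40 - 10 = -50$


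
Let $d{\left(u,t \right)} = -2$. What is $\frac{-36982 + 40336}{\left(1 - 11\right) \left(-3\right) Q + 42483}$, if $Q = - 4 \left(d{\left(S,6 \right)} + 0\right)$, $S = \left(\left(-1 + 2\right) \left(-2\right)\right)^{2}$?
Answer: $\frac{1118}{14241} \approx 0.078506$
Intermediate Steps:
$S = 4$ ($S = \left(1 \left(-2\right)\right)^{2} = \left(-2\right)^{2} = 4$)
$Q = 8$ ($Q = - 4 \left(-2 + 0\right) = \left(-4\right) \left(-2\right) = 8$)
$\frac{-36982 + 40336}{\left(1 - 11\right) \left(-3\right) Q + 42483} = \frac{-36982 + 40336}{\left(1 - 11\right) \left(-3\right) 8 + 42483} = \frac{3354}{\left(-10\right) \left(-3\right) 8 + 42483} = \frac{3354}{30 \cdot 8 + 42483} = \frac{3354}{240 + 42483} = \frac{3354}{42723} = 3354 \cdot \frac{1}{42723} = \frac{1118}{14241}$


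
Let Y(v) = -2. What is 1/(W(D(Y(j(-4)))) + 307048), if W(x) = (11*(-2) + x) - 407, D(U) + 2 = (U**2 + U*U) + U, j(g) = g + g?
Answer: 1/306623 ≈ 3.2613e-6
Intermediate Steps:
j(g) = 2*g
D(U) = -2 + U + 2*U**2 (D(U) = -2 + ((U**2 + U*U) + U) = -2 + ((U**2 + U**2) + U) = -2 + (2*U**2 + U) = -2 + (U + 2*U**2) = -2 + U + 2*U**2)
W(x) = -429 + x (W(x) = (-22 + x) - 407 = -429 + x)
1/(W(D(Y(j(-4)))) + 307048) = 1/((-429 + (-2 - 2 + 2*(-2)**2)) + 307048) = 1/((-429 + (-2 - 2 + 2*4)) + 307048) = 1/((-429 + (-2 - 2 + 8)) + 307048) = 1/((-429 + 4) + 307048) = 1/(-425 + 307048) = 1/306623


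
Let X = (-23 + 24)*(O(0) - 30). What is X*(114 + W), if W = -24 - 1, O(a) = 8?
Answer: -1958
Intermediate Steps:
W = -25
X = -22 (X = (-23 + 24)*(8 - 30) = 1*(-22) = -22)
X*(114 + W) = -22*(114 - 25) = -22*89 = -1958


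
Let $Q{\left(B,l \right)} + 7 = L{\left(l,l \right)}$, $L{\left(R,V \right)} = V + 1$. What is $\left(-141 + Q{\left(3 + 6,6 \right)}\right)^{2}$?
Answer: $19881$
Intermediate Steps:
$L{\left(R,V \right)} = 1 + V$
$Q{\left(B,l \right)} = -6 + l$ ($Q{\left(B,l \right)} = -7 + \left(1 + l\right) = -6 + l$)
$\left(-141 + Q{\left(3 + 6,6 \right)}\right)^{2} = \left(-141 + \left(-6 + 6\right)\right)^{2} = \left(-141 + 0\right)^{2} = \left(-141\right)^{2} = 19881$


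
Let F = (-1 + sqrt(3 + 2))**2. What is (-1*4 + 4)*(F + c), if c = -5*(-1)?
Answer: 0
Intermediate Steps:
c = 5
F = (-1 + sqrt(5))**2 ≈ 1.5279
(-1*4 + 4)*(F + c) = (-1*4 + 4)*((1 - sqrt(5))**2 + 5) = (-4 + 4)*(5 + (1 - sqrt(5))**2) = 0*(5 + (1 - sqrt(5))**2) = 0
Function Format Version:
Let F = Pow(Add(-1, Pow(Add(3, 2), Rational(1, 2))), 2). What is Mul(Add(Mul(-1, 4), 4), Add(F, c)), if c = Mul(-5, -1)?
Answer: 0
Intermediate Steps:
c = 5
F = Pow(Add(-1, Pow(5, Rational(1, 2))), 2) ≈ 1.5279
Mul(Add(Mul(-1, 4), 4), Add(F, c)) = Mul(Add(Mul(-1, 4), 4), Add(Pow(Add(1, Mul(-1, Pow(5, Rational(1, 2)))), 2), 5)) = Mul(Add(-4, 4), Add(5, Pow(Add(1, Mul(-1, Pow(5, Rational(1, 2)))), 2))) = Mul(0, Add(5, Pow(Add(1, Mul(-1, Pow(5, Rational(1, 2)))), 2))) = 0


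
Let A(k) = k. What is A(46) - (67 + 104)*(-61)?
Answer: 10477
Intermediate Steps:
A(46) - (67 + 104)*(-61) = 46 - (67 + 104)*(-61) = 46 - 171*(-61) = 46 - 1*(-10431) = 46 + 10431 = 10477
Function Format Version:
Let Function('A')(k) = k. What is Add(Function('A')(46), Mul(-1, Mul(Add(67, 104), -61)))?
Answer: 10477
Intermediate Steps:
Add(Function('A')(46), Mul(-1, Mul(Add(67, 104), -61))) = Add(46, Mul(-1, Mul(Add(67, 104), -61))) = Add(46, Mul(-1, Mul(171, -61))) = Add(46, Mul(-1, -10431)) = Add(46, 10431) = 10477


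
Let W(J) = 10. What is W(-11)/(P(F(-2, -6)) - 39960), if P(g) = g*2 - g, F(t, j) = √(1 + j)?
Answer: -79920/319360321 - 2*I*√5/319360321 ≈ -0.00025025 - 1.4003e-8*I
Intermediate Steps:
P(g) = g (P(g) = 2*g - g = g)
W(-11)/(P(F(-2, -6)) - 39960) = 10/(√(1 - 6) - 39960) = 10/(√(-5) - 39960) = 10/(I*√5 - 39960) = 10/(-39960 + I*√5)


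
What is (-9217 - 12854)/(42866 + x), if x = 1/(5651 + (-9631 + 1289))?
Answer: -8484723/16478915 ≈ -0.51488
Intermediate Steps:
x = -1/2691 (x = 1/(5651 - 8342) = 1/(-2691) = -1/2691 ≈ -0.00037161)
(-9217 - 12854)/(42866 + x) = (-9217 - 12854)/(42866 - 1/2691) = -22071/115352405/2691 = -22071*2691/115352405 = -8484723/16478915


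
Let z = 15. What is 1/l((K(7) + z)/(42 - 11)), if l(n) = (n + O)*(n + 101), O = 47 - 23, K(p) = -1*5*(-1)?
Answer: 961/2407364 ≈ 0.00039919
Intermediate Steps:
K(p) = 5 (K(p) = -5*(-1) = 5)
O = 24
l(n) = (24 + n)*(101 + n) (l(n) = (n + 24)*(n + 101) = (24 + n)*(101 + n))
1/l((K(7) + z)/(42 - 11)) = 1/(2424 + ((5 + 15)/(42 - 11))² + 125*((5 + 15)/(42 - 11))) = 1/(2424 + (20/31)² + 125*(20/31)) = 1/(2424 + 400/961 + 2500/31) = 1/(2407364/961) = 961/2407364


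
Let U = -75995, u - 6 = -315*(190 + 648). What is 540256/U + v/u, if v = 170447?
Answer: -155561254549/20059944180 ≈ -7.7548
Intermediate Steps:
u = -263964 (u = 6 - 315*(190 + 648) = 6 - 315*838 = 6 - 263970 = -263964)
540256/U + v/u = 540256/(-75995) + 170447/(-263964) = 540256*(-1/75995) + 170447*(-1/263964) = -540256/75995 - 170447/263964 = -155561254549/20059944180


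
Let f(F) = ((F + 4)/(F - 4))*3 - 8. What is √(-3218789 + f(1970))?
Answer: I*√3110285223670/983 ≈ 1794.1*I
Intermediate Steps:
f(F) = -8 + 3*(4 + F)/(-4 + F) (f(F) = ((4 + F)/(-4 + F))*3 - 8 = 3*(4 + F)/(-4 + F) - 8 = -8 + 3*(4 + F)/(-4 + F))
√(-3218789 + f(1970)) = √(-3218789 + (44 - 5*1970)/(-4 + 1970)) = √(-3218789 + (44 - 9850)/1966) = √(-3218789 + (1/1966)*(-9806)) = √(-3218789 - 4903/983) = √(-3164074490/983) = I*√3110285223670/983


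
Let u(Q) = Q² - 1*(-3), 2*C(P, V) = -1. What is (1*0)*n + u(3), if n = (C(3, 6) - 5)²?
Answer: 12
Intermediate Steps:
C(P, V) = -½ (C(P, V) = (½)*(-1) = -½)
n = 121/4 (n = (-½ - 5)² = (-11/2)² = 121/4 ≈ 30.250)
u(Q) = 3 + Q² (u(Q) = Q² + 3 = 3 + Q²)
(1*0)*n + u(3) = (1*0)*(121/4) + (3 + 3²) = 0*(121/4) + (3 + 9) = 0 + 12 = 12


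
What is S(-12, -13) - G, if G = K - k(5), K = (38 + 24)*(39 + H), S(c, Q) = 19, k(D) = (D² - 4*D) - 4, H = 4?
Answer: -2646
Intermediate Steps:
k(D) = -4 + D² - 4*D
K = 2666 (K = (38 + 24)*(39 + 4) = 62*43 = 2666)
G = 2665 (G = 2666 - (-4 + 5² - 4*5) = 2666 - (-4 + 25 - 20) = 2666 - 1*1 = 2666 - 1 = 2665)
S(-12, -13) - G = 19 - 1*2665 = 19 - 2665 = -2646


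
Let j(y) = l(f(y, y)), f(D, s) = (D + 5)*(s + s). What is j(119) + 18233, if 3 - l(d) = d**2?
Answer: -870939908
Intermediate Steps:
f(D, s) = 2*s*(5 + D) (f(D, s) = (5 + D)*(2*s) = 2*s*(5 + D))
l(d) = 3 - d**2
j(y) = 3 - 4*y**2*(5 + y)**2 (j(y) = 3 - (2*y*(5 + y))**2 = 3 - 4*y**2*(5 + y)**2)
j(119) + 18233 = (3 - 4*119**2*(5 + 119)**2) + 18233 = (3 - 4*14161*124**2) + 18233 = (3 - 4*14161*15376) + 18233 = (3 - 870958144) + 18233 = -870958141 + 18233 = -870939908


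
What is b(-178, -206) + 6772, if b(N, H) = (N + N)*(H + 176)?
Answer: 17452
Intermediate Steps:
b(N, H) = 2*N*(176 + H) (b(N, H) = (2*N)*(176 + H) = 2*N*(176 + H))
b(-178, -206) + 6772 = 2*(-178)*(176 - 206) + 6772 = 2*(-178)*(-30) + 6772 = 10680 + 6772 = 17452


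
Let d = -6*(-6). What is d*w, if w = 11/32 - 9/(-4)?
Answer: 747/8 ≈ 93.375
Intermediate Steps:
d = 36
w = 83/32 (w = 11*(1/32) - 9*(-¼) = 11/32 + 9/4 = 83/32 ≈ 2.5938)
d*w = 36*(83/32) = 747/8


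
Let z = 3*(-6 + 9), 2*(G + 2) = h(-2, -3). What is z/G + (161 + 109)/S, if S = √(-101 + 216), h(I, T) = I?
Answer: -3 + 54*√115/23 ≈ 22.178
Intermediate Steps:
G = -3 (G = -2 + (½)*(-2) = -2 - 1 = -3)
z = 9 (z = 3*3 = 9)
S = √115 ≈ 10.724
z/G + (161 + 109)/S = 9/(-3) + (161 + 109)/(√115) = 9*(-⅓) + 270*(√115/115) = -3 + 54*√115/23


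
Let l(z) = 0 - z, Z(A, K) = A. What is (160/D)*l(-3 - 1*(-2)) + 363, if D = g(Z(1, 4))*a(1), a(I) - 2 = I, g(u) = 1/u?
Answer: 1249/3 ≈ 416.33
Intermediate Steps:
a(I) = 2 + I
l(z) = -z
D = 3 (D = (2 + 1)/1 = 1*3 = 3)
(160/D)*l(-3 - 1*(-2)) + 363 = (160/3)*(-(-3 - 1*(-2))) + 363 = (160*(⅓))*(-(-3 + 2)) + 363 = 160*(-1*(-1))/3 + 363 = (160/3)*1 + 363 = 160/3 + 363 = 1249/3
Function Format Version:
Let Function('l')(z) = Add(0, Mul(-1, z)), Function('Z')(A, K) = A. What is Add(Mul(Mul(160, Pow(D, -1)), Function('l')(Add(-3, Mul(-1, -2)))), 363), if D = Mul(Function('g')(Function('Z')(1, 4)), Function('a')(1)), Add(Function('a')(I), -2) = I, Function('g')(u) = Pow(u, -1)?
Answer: Rational(1249, 3) ≈ 416.33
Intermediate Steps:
Function('a')(I) = Add(2, I)
Function('l')(z) = Mul(-1, z)
D = 3 (D = Mul(Pow(1, -1), Add(2, 1)) = Mul(1, 3) = 3)
Add(Mul(Mul(160, Pow(D, -1)), Function('l')(Add(-3, Mul(-1, -2)))), 363) = Add(Mul(Mul(160, Pow(3, -1)), Mul(-1, Add(-3, Mul(-1, -2)))), 363) = Add(Mul(Mul(160, Rational(1, 3)), Mul(-1, Add(-3, 2))), 363) = Add(Mul(Rational(160, 3), Mul(-1, -1)), 363) = Add(Mul(Rational(160, 3), 1), 363) = Add(Rational(160, 3), 363) = Rational(1249, 3)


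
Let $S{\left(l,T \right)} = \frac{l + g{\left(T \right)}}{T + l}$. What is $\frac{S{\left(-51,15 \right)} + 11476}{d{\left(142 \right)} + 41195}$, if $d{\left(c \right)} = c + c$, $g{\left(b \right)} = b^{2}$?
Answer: $\frac{68827}{248874} \approx 0.27655$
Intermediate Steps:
$S{\left(l,T \right)} = \frac{l + T^{2}}{T + l}$
$d{\left(c \right)} = 2 c$
$\frac{S{\left(-51,15 \right)} + 11476}{d{\left(142 \right)} + 41195} = \frac{\frac{-51 + 15^{2}}{15 - 51} + 11476}{2 \cdot 142 + 41195} = \frac{\frac{-51 + 225}{-36} + 11476}{284 + 41195} = \frac{\left(- \frac{1}{36}\right) 174 + 11476}{41479} = \left(- \frac{29}{6} + 11476\right) \frac{1}{41479} = \frac{68827}{6} \cdot \frac{1}{41479} = \frac{68827}{248874}$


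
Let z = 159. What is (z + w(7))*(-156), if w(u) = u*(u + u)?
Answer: -40092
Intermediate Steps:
w(u) = 2*u² (w(u) = u*(2*u) = 2*u²)
(z + w(7))*(-156) = (159 + 2*7²)*(-156) = (159 + 2*49)*(-156) = (159 + 98)*(-156) = 257*(-156) = -40092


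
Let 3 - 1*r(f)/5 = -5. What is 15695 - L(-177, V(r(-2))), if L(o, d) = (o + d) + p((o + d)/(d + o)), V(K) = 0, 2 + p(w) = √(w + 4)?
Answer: 15874 - √5 ≈ 15872.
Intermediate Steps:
r(f) = 40 (r(f) = 15 - 5*(-5) = 15 + 25 = 40)
p(w) = -2 + √(4 + w) (p(w) = -2 + √(w + 4) = -2 + √(4 + w))
L(o, d) = -2 + d + o + √5 (L(o, d) = (o + d) + (-2 + √(4 + (o + d)/(d + o))) = (d + o) + (-2 + √(4 + (d + o)/(d + o))) = (d + o) + (-2 + √(4 + 1)) = (d + o) + (-2 + √5) = -2 + d + o + √5)
15695 - L(-177, V(r(-2))) = 15695 - (-2 + 0 - 177 + √5) = 15695 - (-179 + √5) = 15695 + (179 - √5) = 15874 - √5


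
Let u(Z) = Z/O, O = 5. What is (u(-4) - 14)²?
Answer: 5476/25 ≈ 219.04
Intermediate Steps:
u(Z) = Z/5
(u(-4) - 14)² = ((⅕)*(-4) - 14)² = (-⅘ - 14)² = (-74/5)² = 5476/25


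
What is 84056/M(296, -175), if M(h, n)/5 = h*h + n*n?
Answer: 84056/591205 ≈ 0.14218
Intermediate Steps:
M(h, n) = 5*h**2 + 5*n**2 (M(h, n) = 5*(h*h + n*n) = 5*(h**2 + n**2) = 5*h**2 + 5*n**2)
84056/M(296, -175) = 84056/(5*296**2 + 5*(-175)**2) = 84056/(5*87616 + 5*30625) = 84056/(438080 + 153125) = 84056/591205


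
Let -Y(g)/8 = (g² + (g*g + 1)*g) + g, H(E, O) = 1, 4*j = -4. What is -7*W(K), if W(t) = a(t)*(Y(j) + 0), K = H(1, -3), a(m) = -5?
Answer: 560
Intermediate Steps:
j = -1 (j = (¼)*(-4) = -1)
K = 1
Y(g) = -8*g - 8*g² - 8*g*(1 + g²) (Y(g) = -8*((g² + (g*g + 1)*g) + g) = -8*((g² + (g² + 1)*g) + g) = -8*((g² + (1 + g²)*g) + g) = -8*((g² + g*(1 + g²)) + g) = -8*(g + g² + g*(1 + g²)) = -8*g - 8*g² - 8*g*(1 + g²))
W(t) = -80 (W(t) = -5*(-8*(-1)*(2 - 1 + (-1)²) + 0) = -5*(-8*(-1)*(2 - 1 + 1) + 0) = -5*(-8*(-1)*2 + 0) = -5*(16 + 0) = -5*16 = -80)
-7*W(K) = -7*(-80) = 560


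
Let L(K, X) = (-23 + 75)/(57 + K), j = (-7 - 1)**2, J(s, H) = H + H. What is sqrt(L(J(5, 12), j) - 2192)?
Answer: 50*I*sqrt(71)/9 ≈ 46.812*I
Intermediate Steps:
J(s, H) = 2*H
j = 64 (j = (-8)**2 = 64)
L(K, X) = 52/(57 + K)
sqrt(L(J(5, 12), j) - 2192) = sqrt(52/(57 + 2*12) - 2192) = sqrt(52/(57 + 24) - 2192) = sqrt(52/81 - 2192) = sqrt(-177500/81) = 50*I*sqrt(71)/9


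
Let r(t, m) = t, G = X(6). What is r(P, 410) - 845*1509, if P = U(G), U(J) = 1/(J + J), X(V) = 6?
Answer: -15301259/12 ≈ -1.2751e+6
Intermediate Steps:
G = 6
U(J) = 1/(2*J)
P = 1/12 (P = (½)/6 = (½)*(⅙) = 1/12 ≈ 0.083333)
r(P, 410) - 845*1509 = 1/12 - 845*1509 = 1/12 - 1275105 = -15301259/12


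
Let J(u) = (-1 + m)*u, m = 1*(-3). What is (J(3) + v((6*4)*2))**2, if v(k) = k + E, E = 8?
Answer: 1936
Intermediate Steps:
m = -3
J(u) = -4*u (J(u) = (-1 - 3)*u = -4*u)
v(k) = 8 + k (v(k) = k + 8 = 8 + k)
(J(3) + v((6*4)*2))**2 = (-4*3 + (8 + (6*4)*2))**2 = (-12 + (8 + 24*2))**2 = (-12 + (8 + 48))**2 = (-12 + 56)**2 = 44**2 = 1936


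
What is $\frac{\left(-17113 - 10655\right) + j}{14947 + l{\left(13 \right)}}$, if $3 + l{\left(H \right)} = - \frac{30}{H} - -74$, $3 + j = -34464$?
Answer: $- \frac{269685}{65068} \approx -4.1447$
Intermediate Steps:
$j = -34467$ ($j = -3 - 34464 = -34467$)
$l{\left(H \right)} = 71 - \frac{30}{H}$ ($l{\left(H \right)} = -3 - \left(-74 + \frac{30}{H}\right) = -3 + \left(- \frac{30}{H} + 74\right) = -3 + \left(74 - \frac{30}{H}\right) = 71 - \frac{30}{H}$)
$\frac{\left(-17113 - 10655\right) + j}{14947 + l{\left(13 \right)}} = \frac{\left(-17113 - 10655\right) - 34467}{14947 + \left(71 - \frac{30}{13}\right)} = \frac{-27768 - 34467}{14947 + \left(71 - \frac{30}{13}\right)} = - \frac{62235}{14947 + \left(71 - \frac{30}{13}\right)} = - \frac{62235}{14947 + \frac{893}{13}} = - \frac{62235}{\frac{195204}{13}} = \left(-62235\right) \frac{13}{195204} = - \frac{269685}{65068}$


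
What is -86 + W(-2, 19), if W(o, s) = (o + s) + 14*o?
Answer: -97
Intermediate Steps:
W(o, s) = s + 15*o
-86 + W(-2, 19) = -86 + (19 + 15*(-2)) = -86 + (19 - 30) = -86 - 11 = -97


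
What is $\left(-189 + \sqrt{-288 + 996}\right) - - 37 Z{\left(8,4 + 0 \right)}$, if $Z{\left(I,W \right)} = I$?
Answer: $107 + 2 \sqrt{177} \approx 133.61$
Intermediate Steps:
$\left(-189 + \sqrt{-288 + 996}\right) - - 37 Z{\left(8,4 + 0 \right)} = \left(-189 + \sqrt{-288 + 996}\right) - \left(-37\right) 8 = \left(-189 + \sqrt{708}\right) - -296 = \left(-189 + 2 \sqrt{177}\right) + 296 = 107 + 2 \sqrt{177}$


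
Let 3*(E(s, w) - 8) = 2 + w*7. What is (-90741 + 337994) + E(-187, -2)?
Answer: 247257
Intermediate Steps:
E(s, w) = 26/3 + 7*w/3 (E(s, w) = 8 + (2 + w*7)/3 = 8 + (2 + 7*w)/3 = 8 + (⅔ + 7*w/3) = 26/3 + 7*w/3)
(-90741 + 337994) + E(-187, -2) = (-90741 + 337994) + (26/3 + (7/3)*(-2)) = 247253 + (26/3 - 14/3) = 247253 + 4 = 247257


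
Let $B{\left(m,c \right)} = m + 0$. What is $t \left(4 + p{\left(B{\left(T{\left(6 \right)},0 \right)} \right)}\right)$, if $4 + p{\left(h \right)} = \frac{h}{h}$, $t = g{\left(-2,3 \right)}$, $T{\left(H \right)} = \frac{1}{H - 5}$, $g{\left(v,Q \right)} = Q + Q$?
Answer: $6$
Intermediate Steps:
$g{\left(v,Q \right)} = 2 Q$
$T{\left(H \right)} = \frac{1}{-5 + H}$
$t = 6$ ($t = 2 \cdot 3 = 6$)
$B{\left(m,c \right)} = m$
$p{\left(h \right)} = -3$ ($p{\left(h \right)} = -4 + \frac{h}{h} = -4 + 1 = -3$)
$t \left(4 + p{\left(B{\left(T{\left(6 \right)},0 \right)} \right)}\right) = 6 \left(4 - 3\right) = 6 \cdot 1 = 6$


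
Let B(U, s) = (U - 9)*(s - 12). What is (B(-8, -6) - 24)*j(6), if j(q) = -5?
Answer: -1410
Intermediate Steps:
B(U, s) = (-12 + s)*(-9 + U) (B(U, s) = (-9 + U)*(-12 + s) = (-12 + s)*(-9 + U))
(B(-8, -6) - 24)*j(6) = ((108 - 12*(-8) - 9*(-6) - 8*(-6)) - 24)*(-5) = ((108 + 96 + 54 + 48) - 24)*(-5) = (306 - 24)*(-5) = 282*(-5) = -1410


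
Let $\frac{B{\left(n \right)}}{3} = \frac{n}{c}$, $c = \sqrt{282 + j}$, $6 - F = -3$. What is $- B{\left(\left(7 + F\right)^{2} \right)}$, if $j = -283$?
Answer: $768 i \approx 768.0 i$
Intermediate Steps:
$F = 9$ ($F = 6 - -3 = 6 + 3 = 9$)
$c = i$ ($c = \sqrt{282 - 283} = \sqrt{-1} = i \approx 1.0 i$)
$B{\left(n \right)} = - 3 i n$ ($B{\left(n \right)} = 3 \frac{n}{i} = 3 n \left(- i\right) = 3 \left(- i n\right) = - 3 i n$)
$- B{\left(\left(7 + F\right)^{2} \right)} = - \left(-3\right) i \left(7 + 9\right)^{2} = - \left(-3\right) i 16^{2} = - \left(-3\right) i 256 = - \left(-768\right) i = 768 i$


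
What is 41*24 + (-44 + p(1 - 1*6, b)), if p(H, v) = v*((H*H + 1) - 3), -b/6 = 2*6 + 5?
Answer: -1406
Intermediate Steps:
b = -102 (b = -6*(2*6 + 5) = -6*(12 + 5) = -6*17 = -102)
p(H, v) = v*(-2 + H²) (p(H, v) = v*((H² + 1) - 3) = v*((1 + H²) - 3) = v*(-2 + H²))
41*24 + (-44 + p(1 - 1*6, b)) = 41*24 + (-44 - 102*(-2 + (1 - 1*6)²)) = 984 + (-44 - 102*(-2 + (1 - 6)²)) = 984 + (-44 - 102*(-2 + (-5)²)) = 984 + (-44 - 102*(-2 + 25)) = 984 + (-44 - 102*23) = 984 + (-44 - 2346) = 984 - 2390 = -1406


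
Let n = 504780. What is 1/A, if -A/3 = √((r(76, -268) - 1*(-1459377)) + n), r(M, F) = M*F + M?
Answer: -√1785/176715 ≈ -0.00023908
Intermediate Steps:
r(M, F) = M + F*M (r(M, F) = F*M + M = M + F*M)
A = -99*√1785 (A = -3*√((76*(1 - 268) - 1*(-1459377)) + 504780) = -3*√((76*(-267) + 1459377) + 504780) = -3*√((-20292 + 1459377) + 504780) = -3*√(1439085 + 504780) = -99*√1785 ≈ -4182.7)
1/A = 1/(-99*√1785) = -√1785/176715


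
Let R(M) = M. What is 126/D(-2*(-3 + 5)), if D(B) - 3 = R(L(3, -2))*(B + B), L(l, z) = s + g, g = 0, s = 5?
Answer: -126/37 ≈ -3.4054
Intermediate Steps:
L(l, z) = 5 (L(l, z) = 5 + 0 = 5)
D(B) = 3 + 10*B (D(B) = 3 + 5*(B + B) = 3 + 5*(2*B) = 3 + 10*B)
126/D(-2*(-3 + 5)) = 126/(3 + 10*(-2*(-3 + 5))) = 126/(3 + 10*(-2*2)) = 126/(3 + 10*(-4)) = 126/(3 - 40) = 126/(-37) = 126*(-1/37) = -126/37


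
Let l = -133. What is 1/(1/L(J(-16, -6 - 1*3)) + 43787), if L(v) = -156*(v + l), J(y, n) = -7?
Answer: 21840/956308081 ≈ 2.2838e-5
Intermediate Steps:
L(v) = 20748 - 156*v (L(v) = -156*(v - 133) = -156*(-133 + v) = 20748 - 156*v)
1/(1/L(J(-16, -6 - 1*3)) + 43787) = 1/(1/(20748 - 156*(-7)) + 43787) = 1/(1/(20748 + 1092) + 43787) = 1/(1/21840 + 43787) = 1/(956308081/21840) = 21840/956308081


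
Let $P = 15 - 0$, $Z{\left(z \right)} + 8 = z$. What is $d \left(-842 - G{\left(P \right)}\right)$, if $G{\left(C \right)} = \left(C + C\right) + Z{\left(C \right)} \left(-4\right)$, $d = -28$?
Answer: $23632$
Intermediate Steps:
$Z{\left(z \right)} = -8 + z$
$P = 15$ ($P = 15 + 0 = 15$)
$G{\left(C \right)} = 32 - 2 C$ ($G{\left(C \right)} = \left(C + C\right) + \left(-8 + C\right) \left(-4\right) = 2 C - \left(-32 + 4 C\right) = 32 - 2 C$)
$d \left(-842 - G{\left(P \right)}\right) = - 28 \left(-842 - \left(32 - 30\right)\right) = - 28 \left(-842 - 2\right) = \left(-28\right) \left(-844\right) = 23632$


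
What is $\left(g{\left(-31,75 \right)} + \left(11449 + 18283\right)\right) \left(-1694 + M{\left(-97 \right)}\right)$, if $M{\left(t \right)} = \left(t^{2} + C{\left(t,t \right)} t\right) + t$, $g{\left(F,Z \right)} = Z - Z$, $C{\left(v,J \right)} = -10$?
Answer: $255338416$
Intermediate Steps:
$g{\left(F,Z \right)} = 0$
$M{\left(t \right)} = t^{2} - 9 t$ ($M{\left(t \right)} = \left(t^{2} - 10 t\right) + t = t^{2} - 9 t$)
$\left(g{\left(-31,75 \right)} + \left(11449 + 18283\right)\right) \left(-1694 + M{\left(-97 \right)}\right) = \left(0 + \left(11449 + 18283\right)\right) \left(-1694 - 97 \left(-9 - 97\right)\right) = \left(0 + 29732\right) \left(-1694 - -10282\right) = 29732 \left(-1694 + 10282\right) = 29732 \cdot 8588 = 255338416$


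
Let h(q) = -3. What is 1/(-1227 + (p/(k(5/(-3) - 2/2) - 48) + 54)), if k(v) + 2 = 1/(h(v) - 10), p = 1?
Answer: -651/763636 ≈ -0.00085250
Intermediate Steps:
k(v) = -27/13 (k(v) = -2 + 1/(-3 - 10) = -2 + 1/(-13) = -2 - 1/13 = -27/13)
1/(-1227 + (p/(k(5/(-3) - 2/2) - 48) + 54)) = 1/(-1227 + (1/(-27/13 - 48) + 54)) = 1/(-1227 + (1/(-651/13) + 54)) = 1/(-1227 + (1*(-13/651) + 54)) = 1/(-1227 + (-13/651 + 54)) = 1/(-1227 + 35141/651) = 1/(-763636/651) = -651/763636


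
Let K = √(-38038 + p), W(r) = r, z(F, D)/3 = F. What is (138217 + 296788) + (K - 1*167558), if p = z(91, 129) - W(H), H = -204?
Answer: 267447 + I*√37561 ≈ 2.6745e+5 + 193.81*I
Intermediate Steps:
z(F, D) = 3*F
p = 477 (p = 3*91 - 1*(-204) = 273 + 204 = 477)
K = I*√37561 (K = √(-38038 + 477) = √(-37561) = I*√37561 ≈ 193.81*I)
(138217 + 296788) + (K - 1*167558) = (138217 + 296788) + (I*√37561 - 1*167558) = 435005 + (I*√37561 - 167558) = 435005 + (-167558 + I*√37561) = 267447 + I*√37561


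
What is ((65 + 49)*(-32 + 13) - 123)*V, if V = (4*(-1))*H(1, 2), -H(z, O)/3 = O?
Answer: -54936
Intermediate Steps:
H(z, O) = -3*O
V = 24 (V = (4*(-1))*(-3*2) = -4*(-6) = 24)
((65 + 49)*(-32 + 13) - 123)*V = ((65 + 49)*(-32 + 13) - 123)*24 = (114*(-19) - 123)*24 = (-2166 - 123)*24 = -2289*24 = -54936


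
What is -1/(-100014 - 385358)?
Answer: 1/485372 ≈ 2.0603e-6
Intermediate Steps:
-1/(-100014 - 385358) = -1/(-485372) = -1*(-1/485372) = 1/485372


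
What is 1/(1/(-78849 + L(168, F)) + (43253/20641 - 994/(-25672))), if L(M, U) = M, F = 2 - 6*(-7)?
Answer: 20846363831556/44490227914009 ≈ 0.46856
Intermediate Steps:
F = 44 (F = 2 + 42 = 44)
1/(1/(-78849 + L(168, F)) + (43253/20641 - 994/(-25672))) = 1/(1/(-78849 + 168) + (43253/20641 - 994/(-25672))) = 1/(1/(-78681) + (43253*(1/20641) - 994*(-1/25672))) = 1/(-1/78681 + (43253/20641 + 497/12836)) = 1/(-1/78681 + 565454085/264947876) = 1/(44490227914009/20846363831556) = 20846363831556/44490227914009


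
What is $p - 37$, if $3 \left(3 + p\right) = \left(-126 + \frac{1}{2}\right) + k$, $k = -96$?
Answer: $- \frac{683}{6} \approx -113.83$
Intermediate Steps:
$p = - \frac{461}{6}$ ($p = -3 + \frac{\left(-126 + \frac{1}{2}\right) - 96}{3} = -3 + \frac{- \frac{251}{2} - 96}{3} = -3 + \frac{1}{3} \left(- \frac{443}{2}\right) = -3 - \frac{443}{6} = - \frac{461}{6} \approx -76.833$)
$p - 37 = - \frac{461}{6} - 37 = - \frac{683}{6}$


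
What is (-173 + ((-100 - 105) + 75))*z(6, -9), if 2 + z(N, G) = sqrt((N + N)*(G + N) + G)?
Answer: 606 - 909*I*sqrt(5) ≈ 606.0 - 2032.6*I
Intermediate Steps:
z(N, G) = -2 + sqrt(G + 2*N*(G + N)) (z(N, G) = -2 + sqrt((N + N)*(G + N) + G) = -2 + sqrt((2*N)*(G + N) + G) = -2 + sqrt(2*N*(G + N) + G) = -2 + sqrt(G + 2*N*(G + N)))
(-173 + ((-100 - 105) + 75))*z(6, -9) = (-173 + ((-100 - 105) + 75))*(-2 + sqrt(-9 + 2*6**2 + 2*(-9)*6)) = (-173 + (-205 + 75))*(-2 + sqrt(-9 + 2*36 - 108)) = (-173 - 130)*(-2 + sqrt(-9 + 72 - 108)) = -303*(-2 + sqrt(-45)) = -303*(-2 + 3*I*sqrt(5)) = 606 - 909*I*sqrt(5)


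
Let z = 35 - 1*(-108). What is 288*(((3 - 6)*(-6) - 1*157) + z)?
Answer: 1152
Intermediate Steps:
z = 143 (z = 35 + 108 = 143)
288*(((3 - 6)*(-6) - 1*157) + z) = 288*(((3 - 6)*(-6) - 1*157) + 143) = 288*((-3*(-6) - 157) + 143) = 288*((18 - 157) + 143) = 288*(-139 + 143) = 288*4 = 1152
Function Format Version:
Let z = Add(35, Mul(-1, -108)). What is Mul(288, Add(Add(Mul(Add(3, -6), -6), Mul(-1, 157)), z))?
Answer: 1152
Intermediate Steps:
z = 143 (z = Add(35, 108) = 143)
Mul(288, Add(Add(Mul(Add(3, -6), -6), Mul(-1, 157)), z)) = Mul(288, Add(Add(Mul(Add(3, -6), -6), Mul(-1, 157)), 143)) = Mul(288, Add(Add(Mul(-3, -6), -157), 143)) = Mul(288, Add(Add(18, -157), 143)) = Mul(288, Add(-139, 143)) = Mul(288, 4) = 1152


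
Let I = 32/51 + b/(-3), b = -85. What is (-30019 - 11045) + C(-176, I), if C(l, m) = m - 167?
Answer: -2101304/51 ≈ -41202.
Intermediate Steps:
I = 1477/51 (I = 32/51 - 85/(-3) = 32*(1/51) - 85*(-⅓) = 32/51 + 85/3 = 1477/51 ≈ 28.961)
C(l, m) = -167 + m
(-30019 - 11045) + C(-176, I) = (-30019 - 11045) + (-167 + 1477/51) = -41064 - 7040/51 = -2101304/51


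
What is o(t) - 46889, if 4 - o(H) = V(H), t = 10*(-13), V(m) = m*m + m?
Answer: -63655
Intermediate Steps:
V(m) = m + m² (V(m) = m² + m = m + m²)
t = -130
o(H) = 4 - H*(1 + H)
o(t) - 46889 = (4 - 1*(-130)*(1 - 130)) - 46889 = (4 - 1*(-130)*(-129)) - 46889 = (4 - 16770) - 46889 = -16766 - 46889 = -63655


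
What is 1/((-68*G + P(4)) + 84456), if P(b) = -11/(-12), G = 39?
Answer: 12/981659 ≈ 1.2224e-5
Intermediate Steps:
P(b) = 11/12 (P(b) = -11*(-1/12) = 11/12)
1/((-68*G + P(4)) + 84456) = 1/((-68*39 + 11/12) + 84456) = 1/((-2652 + 11/12) + 84456) = 1/(-31813/12 + 84456) = 1/(981659/12) = 12/981659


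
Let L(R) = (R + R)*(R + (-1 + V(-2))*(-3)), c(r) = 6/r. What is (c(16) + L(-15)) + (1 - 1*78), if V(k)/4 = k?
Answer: -3493/8 ≈ -436.63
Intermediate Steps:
V(k) = 4*k
L(R) = 2*R*(27 + R) (L(R) = (R + R)*(R + (-1 + 4*(-2))*(-3)) = (2*R)*(R + (-1 - 8)*(-3)) = (2*R)*(R - 9*(-3)) = (2*R)*(R + 27) = (2*R)*(27 + R) = 2*R*(27 + R))
(c(16) + L(-15)) + (1 - 1*78) = (6/16 + 2*(-15)*(27 - 15)) + (1 - 1*78) = (6*(1/16) + 2*(-15)*12) + (1 - 78) = (3/8 - 360) - 77 = -2877/8 - 77 = -3493/8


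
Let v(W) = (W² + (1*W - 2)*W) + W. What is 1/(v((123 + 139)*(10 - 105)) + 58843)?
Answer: 1/1239107933 ≈ 8.0703e-10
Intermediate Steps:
v(W) = W + W² + W*(-2 + W) (v(W) = (W² + (W - 2)*W) + W = (W² + (-2 + W)*W) + W = (W² + W*(-2 + W)) + W = W + W² + W*(-2 + W))
1/(v((123 + 139)*(10 - 105)) + 58843) = 1/(((123 + 139)*(10 - 105))*(-1 + 2*((123 + 139)*(10 - 105))) + 58843) = 1/((262*(-95))*(-1 + 2*(262*(-95))) + 58843) = 1/(-24890*(-1 + 2*(-24890)) + 58843) = 1/(-24890*(-1 - 49780) + 58843) = 1/(-24890*(-49781) + 58843) = 1/(1239049090 + 58843) = 1/1239107933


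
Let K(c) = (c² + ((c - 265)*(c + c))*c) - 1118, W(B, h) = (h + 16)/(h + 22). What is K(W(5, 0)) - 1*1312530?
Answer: -1748836880/1331 ≈ -1.3139e+6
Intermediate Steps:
W(B, h) = (16 + h)/(22 + h)
K(c) = -1118 + c² + 2*c²*(-265 + c) (K(c) = (c² + ((-265 + c)*(2*c))*c) - 1118 = (c² + (2*c*(-265 + c))*c) - 1118 = (c² + 2*c²*(-265 + c)) - 1118 = -1118 + c² + 2*c²*(-265 + c))
K(W(5, 0)) - 1*1312530 = (-1118 - 529*(16 + 0)²/(22 + 0)² + 2*((16 + 0)/(22 + 0))³) - 1*1312530 = (-1118 - 529*(16/22)² + 2*(16/22)³) - 1312530 = (-1118 - 529*((1/22)*16)² + 2*((1/22)*16)³) - 1312530 = (-1118 - 529*(8/11)² + 2*(8/11)³) - 1312530 = (-1118 - 529*64/121 + 2*(512/1331)) - 1312530 = (-1118 - 33856/121 + 1024/1331) - 1312530 = -1859450/1331 - 1312530 = -1748836880/1331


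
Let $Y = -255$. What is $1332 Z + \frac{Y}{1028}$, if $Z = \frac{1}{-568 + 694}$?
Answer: $\frac{74287}{7196} \approx 10.323$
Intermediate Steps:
$Z = \frac{1}{126} \approx 0.0079365$
$1332 Z + \frac{Y}{1028} = 1332 \cdot \frac{1}{126} - \frac{255}{1028} = \frac{74}{7} - \frac{255}{1028} = \frac{74287}{7196}$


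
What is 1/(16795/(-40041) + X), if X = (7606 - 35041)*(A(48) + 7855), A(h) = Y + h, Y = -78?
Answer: -40041/8595956850670 ≈ -4.6581e-9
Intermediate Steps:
A(h) = -78 + h
X = -214678875 (X = (7606 - 35041)*((-78 + 48) + 7855) = -27435*(-30 + 7855) = -27435*7825 = -214678875)
1/(16795/(-40041) + X) = 1/(16795/(-40041) - 214678875) = 1/(16795*(-1/40041) - 214678875) = 1/(-16795/40041 - 214678875) = 1/(-8595956850670/40041) = -40041/8595956850670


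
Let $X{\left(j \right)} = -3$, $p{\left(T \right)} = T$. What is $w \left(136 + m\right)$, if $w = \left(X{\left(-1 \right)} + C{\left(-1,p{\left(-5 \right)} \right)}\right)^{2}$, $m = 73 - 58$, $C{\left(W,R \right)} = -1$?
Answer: $2416$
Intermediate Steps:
$m = 15$ ($m = 73 - 58 = 15$)
$w = 16$ ($w = \left(-3 - 1\right)^{2} = \left(-4\right)^{2} = 16$)
$w \left(136 + m\right) = 16 \left(136 + 15\right) = 16 \cdot 151 = 2416$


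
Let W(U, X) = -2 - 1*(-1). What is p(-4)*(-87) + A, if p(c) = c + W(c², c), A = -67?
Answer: 368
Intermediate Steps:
W(U, X) = -1 (W(U, X) = -2 + 1 = -1)
p(c) = -1 + c (p(c) = c - 1 = -1 + c)
p(-4)*(-87) + A = (-1 - 4)*(-87) - 67 = -5*(-87) - 67 = 435 - 67 = 368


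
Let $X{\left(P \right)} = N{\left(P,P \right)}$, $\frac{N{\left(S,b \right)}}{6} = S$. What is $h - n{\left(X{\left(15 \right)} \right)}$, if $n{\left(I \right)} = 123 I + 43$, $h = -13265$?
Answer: $-24378$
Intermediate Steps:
$N{\left(S,b \right)} = 6 S$
$X{\left(P \right)} = 6 P$
$n{\left(I \right)} = 43 + 123 I$
$h - n{\left(X{\left(15 \right)} \right)} = -13265 - \left(43 + 123 \cdot 6 \cdot 15\right) = -13265 - \left(43 + 123 \cdot 90\right) = -13265 - \left(43 + 11070\right) = -13265 - 11113 = -24378$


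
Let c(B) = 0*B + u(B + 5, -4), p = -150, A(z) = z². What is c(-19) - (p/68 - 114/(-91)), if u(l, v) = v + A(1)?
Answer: -6333/3094 ≈ -2.0469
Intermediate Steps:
u(l, v) = 1 + v (u(l, v) = v + 1² = v + 1 = 1 + v)
c(B) = -3 (c(B) = 0*B + (1 - 4) = 0 - 3 = -3)
c(-19) - (p/68 - 114/(-91)) = -3 - (-150/68 - 114/(-91)) = -3 - (-150*1/68 - 114*(-1/91)) = -3 - (-75/34 + 114/91) = -3 - 1*(-2949/3094) = -3 + 2949/3094 = -6333/3094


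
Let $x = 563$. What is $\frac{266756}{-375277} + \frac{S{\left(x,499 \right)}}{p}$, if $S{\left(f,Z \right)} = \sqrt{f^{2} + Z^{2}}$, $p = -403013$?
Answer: $- \frac{38108}{53611} - \frac{\sqrt{565970}}{403013} \approx -0.71269$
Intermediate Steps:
$S{\left(f,Z \right)} = \sqrt{Z^{2} + f^{2}}$
$\frac{266756}{-375277} + \frac{S{\left(x,499 \right)}}{p} = \frac{266756}{-375277} + \frac{\sqrt{499^{2} + 563^{2}}}{-403013} = 266756 \left(- \frac{1}{375277}\right) + \sqrt{249001 + 316969} \left(- \frac{1}{403013}\right) = - \frac{38108}{53611} + \sqrt{565970} \left(- \frac{1}{403013}\right) = - \frac{38108}{53611} - \frac{\sqrt{565970}}{403013}$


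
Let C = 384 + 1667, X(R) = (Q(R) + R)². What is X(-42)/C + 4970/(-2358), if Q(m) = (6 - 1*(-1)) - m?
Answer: -719852/345447 ≈ -2.0838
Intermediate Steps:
Q(m) = 7 - m (Q(m) = (6 + 1) - m = 7 - m)
X(R) = 49 (X(R) = ((7 - R) + R)² = 7² = 49)
C = 2051
X(-42)/C + 4970/(-2358) = 49/2051 + 4970/(-2358) = 49*(1/2051) + 4970*(-1/2358) = 7/293 - 2485/1179 = -719852/345447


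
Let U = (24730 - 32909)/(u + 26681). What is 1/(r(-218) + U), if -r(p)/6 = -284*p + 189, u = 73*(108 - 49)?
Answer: -30988/11546322907 ≈ -2.6838e-6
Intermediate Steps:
u = 4307 (u = 73*59 = 4307)
r(p) = -1134 + 1704*p (r(p) = -6*(-284*p + 189) = -6*(189 - 284*p) = -1134 + 1704*p)
U = -8179/30988 (U = (24730 - 32909)/(4307 + 26681) = -8179/30988 ≈ -0.26394)
1/(r(-218) + U) = 1/((-1134 + 1704*(-218)) - 8179/30988) = 1/((-1134 - 371472) - 8179/30988) = 1/(-372606 - 8179/30988) = 1/(-11546322907/30988) = -30988/11546322907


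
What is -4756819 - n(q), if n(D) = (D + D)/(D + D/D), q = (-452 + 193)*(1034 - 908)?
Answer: -155229339695/32633 ≈ -4.7568e+6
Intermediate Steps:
q = -32634 (q = -259*126 = -32634)
n(D) = 2*D/(1 + D) (n(D) = (2*D)/(D + 1) = (2*D)/(1 + D) = 2*D/(1 + D))
-4756819 - n(q) = -4756819 - 2*(-32634)/(1 - 32634) = -4756819 - 2*(-32634)/(-32633) = -4756819 - 2*(-32634)*(-1)/32633 = -4756819 - 1*65268/32633 = -4756819 - 65268/32633 = -155229339695/32633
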